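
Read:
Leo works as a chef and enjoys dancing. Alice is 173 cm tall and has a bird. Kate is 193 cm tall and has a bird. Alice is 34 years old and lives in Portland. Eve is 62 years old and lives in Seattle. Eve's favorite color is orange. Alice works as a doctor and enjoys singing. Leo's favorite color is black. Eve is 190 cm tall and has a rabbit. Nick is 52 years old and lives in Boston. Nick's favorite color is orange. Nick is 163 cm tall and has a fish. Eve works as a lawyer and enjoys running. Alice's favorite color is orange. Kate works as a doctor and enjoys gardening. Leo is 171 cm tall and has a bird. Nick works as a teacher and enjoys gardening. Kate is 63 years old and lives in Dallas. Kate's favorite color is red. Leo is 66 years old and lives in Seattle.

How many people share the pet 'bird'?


Count: 3

3


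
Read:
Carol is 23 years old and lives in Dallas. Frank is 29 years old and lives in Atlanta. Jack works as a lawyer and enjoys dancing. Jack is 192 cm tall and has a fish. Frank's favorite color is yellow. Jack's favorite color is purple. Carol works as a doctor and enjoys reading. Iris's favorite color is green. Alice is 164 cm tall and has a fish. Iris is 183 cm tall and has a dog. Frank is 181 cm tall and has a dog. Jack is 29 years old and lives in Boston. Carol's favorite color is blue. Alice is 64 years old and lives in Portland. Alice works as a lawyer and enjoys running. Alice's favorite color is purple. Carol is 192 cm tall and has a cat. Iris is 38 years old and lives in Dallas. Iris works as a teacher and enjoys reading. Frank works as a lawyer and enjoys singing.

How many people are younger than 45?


Filter: 4

4


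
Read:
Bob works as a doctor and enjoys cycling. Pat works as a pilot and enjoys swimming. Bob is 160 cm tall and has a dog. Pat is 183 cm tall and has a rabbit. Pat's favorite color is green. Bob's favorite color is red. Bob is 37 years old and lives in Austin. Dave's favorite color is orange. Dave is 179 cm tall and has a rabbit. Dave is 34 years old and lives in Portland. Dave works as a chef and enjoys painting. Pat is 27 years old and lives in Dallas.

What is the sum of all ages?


34+27+37 = 98

98


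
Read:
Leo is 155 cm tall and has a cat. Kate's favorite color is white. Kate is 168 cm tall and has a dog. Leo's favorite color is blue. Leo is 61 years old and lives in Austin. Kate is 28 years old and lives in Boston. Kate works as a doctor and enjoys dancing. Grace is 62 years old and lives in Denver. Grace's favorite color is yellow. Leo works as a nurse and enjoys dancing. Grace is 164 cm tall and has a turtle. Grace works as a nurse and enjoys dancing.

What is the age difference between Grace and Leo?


|62 - 61| = 1

1


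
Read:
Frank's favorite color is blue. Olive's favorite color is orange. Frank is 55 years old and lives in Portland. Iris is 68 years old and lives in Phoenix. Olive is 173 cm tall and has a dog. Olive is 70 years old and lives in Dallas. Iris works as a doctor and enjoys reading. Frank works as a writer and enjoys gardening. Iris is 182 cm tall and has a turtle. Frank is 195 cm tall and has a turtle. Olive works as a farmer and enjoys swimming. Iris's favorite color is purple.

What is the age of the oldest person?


Oldest: Olive at 70

70


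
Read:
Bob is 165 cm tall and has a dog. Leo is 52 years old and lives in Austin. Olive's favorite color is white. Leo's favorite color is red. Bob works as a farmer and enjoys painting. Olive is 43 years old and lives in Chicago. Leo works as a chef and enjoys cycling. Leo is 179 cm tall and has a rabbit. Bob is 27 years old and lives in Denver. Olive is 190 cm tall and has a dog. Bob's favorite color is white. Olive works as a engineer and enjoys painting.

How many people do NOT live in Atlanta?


Not in Atlanta: 3

3


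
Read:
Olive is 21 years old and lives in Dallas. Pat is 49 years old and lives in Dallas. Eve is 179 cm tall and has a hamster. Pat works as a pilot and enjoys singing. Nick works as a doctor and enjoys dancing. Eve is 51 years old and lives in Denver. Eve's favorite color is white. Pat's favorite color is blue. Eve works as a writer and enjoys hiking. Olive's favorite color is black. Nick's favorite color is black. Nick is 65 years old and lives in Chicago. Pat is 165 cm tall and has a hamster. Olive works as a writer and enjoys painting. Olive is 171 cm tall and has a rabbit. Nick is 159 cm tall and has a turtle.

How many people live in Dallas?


Count in Dallas: 2

2


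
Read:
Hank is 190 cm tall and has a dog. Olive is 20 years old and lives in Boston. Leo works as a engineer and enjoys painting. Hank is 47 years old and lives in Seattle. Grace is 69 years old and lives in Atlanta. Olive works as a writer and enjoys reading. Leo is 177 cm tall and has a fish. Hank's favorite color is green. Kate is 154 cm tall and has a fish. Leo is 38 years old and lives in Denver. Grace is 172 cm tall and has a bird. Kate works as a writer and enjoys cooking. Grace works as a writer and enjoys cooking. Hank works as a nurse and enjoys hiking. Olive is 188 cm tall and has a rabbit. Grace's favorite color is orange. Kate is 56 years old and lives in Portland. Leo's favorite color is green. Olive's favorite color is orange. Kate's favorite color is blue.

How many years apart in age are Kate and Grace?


56 vs 69, diff = 13

13


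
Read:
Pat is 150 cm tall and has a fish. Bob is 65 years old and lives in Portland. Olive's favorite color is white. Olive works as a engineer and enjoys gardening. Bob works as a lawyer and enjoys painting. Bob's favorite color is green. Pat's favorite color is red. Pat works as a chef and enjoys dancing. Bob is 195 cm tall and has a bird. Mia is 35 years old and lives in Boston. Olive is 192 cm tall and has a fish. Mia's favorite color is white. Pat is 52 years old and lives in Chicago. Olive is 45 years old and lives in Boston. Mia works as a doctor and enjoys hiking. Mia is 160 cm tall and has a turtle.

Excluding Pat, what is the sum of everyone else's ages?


Sum (excluding Pat): 145

145


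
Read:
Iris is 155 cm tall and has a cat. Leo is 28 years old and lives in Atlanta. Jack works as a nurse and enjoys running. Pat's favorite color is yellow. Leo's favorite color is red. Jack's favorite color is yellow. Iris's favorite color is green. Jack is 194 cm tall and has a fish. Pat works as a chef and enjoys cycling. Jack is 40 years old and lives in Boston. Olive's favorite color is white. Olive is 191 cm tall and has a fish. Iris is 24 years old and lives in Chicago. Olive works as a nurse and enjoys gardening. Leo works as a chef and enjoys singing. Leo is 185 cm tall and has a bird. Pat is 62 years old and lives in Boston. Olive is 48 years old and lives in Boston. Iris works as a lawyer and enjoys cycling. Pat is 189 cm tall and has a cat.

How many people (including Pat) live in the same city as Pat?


Pat lives in Boston. Count = 3

3


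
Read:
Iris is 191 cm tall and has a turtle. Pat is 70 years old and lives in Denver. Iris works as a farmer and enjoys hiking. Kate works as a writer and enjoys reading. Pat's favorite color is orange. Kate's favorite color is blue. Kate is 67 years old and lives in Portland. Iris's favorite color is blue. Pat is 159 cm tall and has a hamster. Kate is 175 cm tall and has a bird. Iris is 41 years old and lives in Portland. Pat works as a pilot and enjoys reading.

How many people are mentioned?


People: Pat, Iris, Kate. Count = 3

3


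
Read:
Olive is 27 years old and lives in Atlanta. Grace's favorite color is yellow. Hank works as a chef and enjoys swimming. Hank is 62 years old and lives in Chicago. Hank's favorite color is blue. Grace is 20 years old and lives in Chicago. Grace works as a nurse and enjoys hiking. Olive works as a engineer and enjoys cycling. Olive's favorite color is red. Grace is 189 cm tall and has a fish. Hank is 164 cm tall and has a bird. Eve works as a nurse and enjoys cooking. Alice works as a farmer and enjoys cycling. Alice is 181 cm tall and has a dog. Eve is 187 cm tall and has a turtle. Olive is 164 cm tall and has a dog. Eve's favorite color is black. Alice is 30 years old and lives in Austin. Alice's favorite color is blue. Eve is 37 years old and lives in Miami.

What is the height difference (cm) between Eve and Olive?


|187 - 164| = 23

23


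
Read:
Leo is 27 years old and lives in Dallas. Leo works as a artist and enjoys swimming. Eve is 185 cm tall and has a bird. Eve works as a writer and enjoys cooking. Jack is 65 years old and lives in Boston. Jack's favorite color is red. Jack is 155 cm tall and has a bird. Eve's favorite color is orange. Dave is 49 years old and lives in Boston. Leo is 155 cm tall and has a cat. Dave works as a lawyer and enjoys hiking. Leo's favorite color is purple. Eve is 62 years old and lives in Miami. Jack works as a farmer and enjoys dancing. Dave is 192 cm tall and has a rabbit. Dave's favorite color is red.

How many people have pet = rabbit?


Count: 1

1


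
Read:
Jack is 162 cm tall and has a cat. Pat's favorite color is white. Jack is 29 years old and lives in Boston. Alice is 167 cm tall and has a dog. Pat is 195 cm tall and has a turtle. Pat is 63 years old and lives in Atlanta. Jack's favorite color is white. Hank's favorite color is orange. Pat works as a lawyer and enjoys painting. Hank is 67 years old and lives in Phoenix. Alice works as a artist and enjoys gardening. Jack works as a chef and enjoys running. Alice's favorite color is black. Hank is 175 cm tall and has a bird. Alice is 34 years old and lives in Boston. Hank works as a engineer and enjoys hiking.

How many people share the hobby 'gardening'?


Count: 1

1


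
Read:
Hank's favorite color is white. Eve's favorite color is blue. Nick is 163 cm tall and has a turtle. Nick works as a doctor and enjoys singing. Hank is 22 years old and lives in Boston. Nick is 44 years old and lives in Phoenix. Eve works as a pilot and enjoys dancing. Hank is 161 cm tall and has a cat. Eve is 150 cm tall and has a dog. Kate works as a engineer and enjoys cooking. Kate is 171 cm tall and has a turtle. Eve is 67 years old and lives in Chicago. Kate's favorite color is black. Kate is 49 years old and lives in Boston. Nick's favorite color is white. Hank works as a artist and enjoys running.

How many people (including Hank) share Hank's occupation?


Hank is a artist. Count = 1

1


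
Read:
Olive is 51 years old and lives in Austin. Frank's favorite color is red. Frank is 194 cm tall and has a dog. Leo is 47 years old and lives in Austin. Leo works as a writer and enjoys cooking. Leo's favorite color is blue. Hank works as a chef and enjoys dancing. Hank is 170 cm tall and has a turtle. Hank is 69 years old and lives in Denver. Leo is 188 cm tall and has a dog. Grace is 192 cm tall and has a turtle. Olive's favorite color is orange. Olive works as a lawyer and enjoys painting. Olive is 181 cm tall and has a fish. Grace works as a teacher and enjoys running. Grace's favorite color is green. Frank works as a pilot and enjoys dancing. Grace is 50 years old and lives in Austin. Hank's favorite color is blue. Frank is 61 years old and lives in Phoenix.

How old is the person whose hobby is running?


Person with hobby=running is Grace, age 50

50


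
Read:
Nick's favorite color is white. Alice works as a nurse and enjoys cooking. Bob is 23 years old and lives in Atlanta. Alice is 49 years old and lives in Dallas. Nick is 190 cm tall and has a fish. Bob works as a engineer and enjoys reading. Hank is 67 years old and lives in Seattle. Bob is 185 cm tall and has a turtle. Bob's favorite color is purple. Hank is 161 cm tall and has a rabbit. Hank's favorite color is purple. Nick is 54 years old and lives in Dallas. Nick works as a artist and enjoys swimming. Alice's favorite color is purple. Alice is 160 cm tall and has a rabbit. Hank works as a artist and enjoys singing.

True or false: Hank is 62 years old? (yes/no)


Hank is actually 67. no

no


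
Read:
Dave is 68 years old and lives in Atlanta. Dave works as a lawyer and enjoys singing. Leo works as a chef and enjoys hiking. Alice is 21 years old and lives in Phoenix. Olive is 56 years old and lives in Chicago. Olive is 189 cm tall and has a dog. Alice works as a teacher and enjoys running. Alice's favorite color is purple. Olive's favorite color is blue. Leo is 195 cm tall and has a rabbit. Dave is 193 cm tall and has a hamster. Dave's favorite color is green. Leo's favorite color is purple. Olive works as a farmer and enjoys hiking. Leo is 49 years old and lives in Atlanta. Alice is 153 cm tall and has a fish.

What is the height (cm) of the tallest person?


Tallest: Leo at 195 cm

195


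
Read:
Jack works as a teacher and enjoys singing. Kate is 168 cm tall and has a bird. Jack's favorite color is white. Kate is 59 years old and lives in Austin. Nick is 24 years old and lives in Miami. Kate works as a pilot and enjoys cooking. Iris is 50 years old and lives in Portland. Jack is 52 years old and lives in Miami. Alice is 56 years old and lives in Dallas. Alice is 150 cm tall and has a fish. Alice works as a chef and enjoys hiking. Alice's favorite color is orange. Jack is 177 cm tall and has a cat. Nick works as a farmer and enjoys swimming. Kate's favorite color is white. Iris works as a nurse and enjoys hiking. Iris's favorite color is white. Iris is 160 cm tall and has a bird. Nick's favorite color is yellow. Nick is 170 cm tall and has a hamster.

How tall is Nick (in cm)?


Nick is 170 cm tall

170


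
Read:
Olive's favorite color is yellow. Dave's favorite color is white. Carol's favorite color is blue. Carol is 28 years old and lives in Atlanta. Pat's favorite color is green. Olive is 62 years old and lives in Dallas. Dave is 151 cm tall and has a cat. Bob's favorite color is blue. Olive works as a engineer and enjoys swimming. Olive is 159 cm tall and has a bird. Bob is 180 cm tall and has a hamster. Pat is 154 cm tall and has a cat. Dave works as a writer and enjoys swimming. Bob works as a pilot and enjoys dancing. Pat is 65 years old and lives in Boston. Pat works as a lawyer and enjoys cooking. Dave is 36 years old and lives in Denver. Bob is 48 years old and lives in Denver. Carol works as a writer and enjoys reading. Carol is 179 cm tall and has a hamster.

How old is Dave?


Dave is 36 years old

36


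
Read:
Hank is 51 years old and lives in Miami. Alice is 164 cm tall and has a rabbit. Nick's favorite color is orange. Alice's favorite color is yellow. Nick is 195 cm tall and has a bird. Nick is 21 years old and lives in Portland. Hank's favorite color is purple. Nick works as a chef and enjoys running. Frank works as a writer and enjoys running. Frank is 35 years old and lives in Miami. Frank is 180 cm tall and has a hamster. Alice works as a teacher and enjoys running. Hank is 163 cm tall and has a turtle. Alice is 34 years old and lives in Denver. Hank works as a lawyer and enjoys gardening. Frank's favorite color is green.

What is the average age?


Sum=141, n=4, avg=35.25

35.25


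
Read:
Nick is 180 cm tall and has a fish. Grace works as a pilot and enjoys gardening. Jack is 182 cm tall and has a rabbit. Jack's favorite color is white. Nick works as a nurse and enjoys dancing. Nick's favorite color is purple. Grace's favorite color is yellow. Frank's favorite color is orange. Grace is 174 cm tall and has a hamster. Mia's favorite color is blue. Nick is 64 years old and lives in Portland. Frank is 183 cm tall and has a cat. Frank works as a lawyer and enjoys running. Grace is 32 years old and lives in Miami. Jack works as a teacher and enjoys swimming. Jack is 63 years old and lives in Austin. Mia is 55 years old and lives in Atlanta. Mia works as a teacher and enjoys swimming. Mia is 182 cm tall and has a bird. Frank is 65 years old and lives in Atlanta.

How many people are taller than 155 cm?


Taller than 155: 5

5


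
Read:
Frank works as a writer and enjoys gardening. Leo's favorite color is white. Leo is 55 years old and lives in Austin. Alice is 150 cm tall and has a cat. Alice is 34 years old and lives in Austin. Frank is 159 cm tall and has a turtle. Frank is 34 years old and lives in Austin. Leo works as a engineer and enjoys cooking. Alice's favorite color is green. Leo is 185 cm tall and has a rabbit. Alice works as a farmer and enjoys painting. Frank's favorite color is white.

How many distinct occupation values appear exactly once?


Unique occupation values: 3

3


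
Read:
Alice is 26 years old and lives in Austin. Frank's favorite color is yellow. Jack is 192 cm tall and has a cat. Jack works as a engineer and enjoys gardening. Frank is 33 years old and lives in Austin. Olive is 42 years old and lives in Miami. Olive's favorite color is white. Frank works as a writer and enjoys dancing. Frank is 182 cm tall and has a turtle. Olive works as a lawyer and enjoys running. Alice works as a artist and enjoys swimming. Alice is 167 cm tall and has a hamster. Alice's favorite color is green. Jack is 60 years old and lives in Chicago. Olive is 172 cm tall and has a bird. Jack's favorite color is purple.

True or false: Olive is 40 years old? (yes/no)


Olive is actually 42. no

no


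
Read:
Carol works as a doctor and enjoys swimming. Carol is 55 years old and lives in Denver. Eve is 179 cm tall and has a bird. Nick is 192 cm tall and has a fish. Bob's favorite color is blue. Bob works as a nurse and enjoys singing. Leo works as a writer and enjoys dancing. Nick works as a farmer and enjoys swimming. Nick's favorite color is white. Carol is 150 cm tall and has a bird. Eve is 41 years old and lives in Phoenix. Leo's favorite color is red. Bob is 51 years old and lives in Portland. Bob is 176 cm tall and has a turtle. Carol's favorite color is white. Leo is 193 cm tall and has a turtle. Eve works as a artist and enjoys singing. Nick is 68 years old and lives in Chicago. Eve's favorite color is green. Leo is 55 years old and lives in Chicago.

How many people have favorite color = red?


Count: 1

1


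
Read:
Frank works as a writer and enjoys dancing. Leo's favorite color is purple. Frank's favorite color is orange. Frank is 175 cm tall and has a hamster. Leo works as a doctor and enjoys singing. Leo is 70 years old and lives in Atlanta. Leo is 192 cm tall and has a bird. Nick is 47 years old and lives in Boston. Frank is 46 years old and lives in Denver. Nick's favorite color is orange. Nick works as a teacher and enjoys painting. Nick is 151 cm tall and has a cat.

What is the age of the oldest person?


Oldest: Leo at 70

70


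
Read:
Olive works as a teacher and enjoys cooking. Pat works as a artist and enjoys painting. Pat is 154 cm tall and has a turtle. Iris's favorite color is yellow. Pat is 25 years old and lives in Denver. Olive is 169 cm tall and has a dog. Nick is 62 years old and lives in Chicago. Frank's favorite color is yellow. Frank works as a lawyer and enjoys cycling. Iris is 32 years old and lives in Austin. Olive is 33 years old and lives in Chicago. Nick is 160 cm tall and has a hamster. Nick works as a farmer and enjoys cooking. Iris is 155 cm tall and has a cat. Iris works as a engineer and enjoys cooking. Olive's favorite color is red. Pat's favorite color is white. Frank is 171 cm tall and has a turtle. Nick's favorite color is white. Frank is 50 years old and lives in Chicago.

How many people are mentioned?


People: Olive, Pat, Nick, Frank, Iris. Count = 5

5


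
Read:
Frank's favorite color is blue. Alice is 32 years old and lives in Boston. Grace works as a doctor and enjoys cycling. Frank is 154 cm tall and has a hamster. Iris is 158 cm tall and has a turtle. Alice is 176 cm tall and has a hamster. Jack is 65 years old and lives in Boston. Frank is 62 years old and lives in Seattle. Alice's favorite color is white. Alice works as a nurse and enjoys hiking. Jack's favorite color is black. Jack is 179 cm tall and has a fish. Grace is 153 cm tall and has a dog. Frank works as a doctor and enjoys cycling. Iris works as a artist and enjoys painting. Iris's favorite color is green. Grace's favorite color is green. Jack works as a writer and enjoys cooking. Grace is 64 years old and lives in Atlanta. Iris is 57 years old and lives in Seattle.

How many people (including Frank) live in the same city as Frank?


Frank lives in Seattle. Count = 2

2


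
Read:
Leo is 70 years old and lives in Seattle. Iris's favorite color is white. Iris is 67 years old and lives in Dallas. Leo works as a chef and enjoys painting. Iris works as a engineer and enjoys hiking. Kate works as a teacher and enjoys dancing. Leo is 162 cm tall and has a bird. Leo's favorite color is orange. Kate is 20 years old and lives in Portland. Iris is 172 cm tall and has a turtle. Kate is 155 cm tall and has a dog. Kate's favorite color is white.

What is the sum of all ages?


20+67+70 = 157

157


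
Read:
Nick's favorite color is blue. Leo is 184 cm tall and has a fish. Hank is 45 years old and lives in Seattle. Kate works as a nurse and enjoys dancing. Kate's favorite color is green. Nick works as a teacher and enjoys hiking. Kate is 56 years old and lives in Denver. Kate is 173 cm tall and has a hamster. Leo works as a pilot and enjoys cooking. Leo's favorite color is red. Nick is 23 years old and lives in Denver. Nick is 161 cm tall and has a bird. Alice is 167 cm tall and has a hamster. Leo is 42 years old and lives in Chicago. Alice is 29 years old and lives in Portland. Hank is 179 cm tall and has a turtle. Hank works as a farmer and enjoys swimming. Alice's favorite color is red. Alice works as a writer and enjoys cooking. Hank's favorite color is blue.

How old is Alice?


Alice is 29 years old

29


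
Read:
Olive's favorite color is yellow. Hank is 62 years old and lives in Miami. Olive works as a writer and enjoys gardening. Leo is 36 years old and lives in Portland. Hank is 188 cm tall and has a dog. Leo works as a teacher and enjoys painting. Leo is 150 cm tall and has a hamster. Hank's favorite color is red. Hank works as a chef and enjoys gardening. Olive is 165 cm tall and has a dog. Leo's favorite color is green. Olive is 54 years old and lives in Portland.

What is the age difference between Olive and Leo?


|54 - 36| = 18

18


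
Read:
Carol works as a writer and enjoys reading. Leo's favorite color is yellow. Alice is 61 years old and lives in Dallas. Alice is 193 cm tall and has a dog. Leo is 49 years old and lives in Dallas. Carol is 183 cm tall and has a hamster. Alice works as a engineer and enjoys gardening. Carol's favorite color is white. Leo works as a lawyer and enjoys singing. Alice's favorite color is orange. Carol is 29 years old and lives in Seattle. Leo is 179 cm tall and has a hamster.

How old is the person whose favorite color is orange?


Person with favorite color=orange is Alice, age 61

61


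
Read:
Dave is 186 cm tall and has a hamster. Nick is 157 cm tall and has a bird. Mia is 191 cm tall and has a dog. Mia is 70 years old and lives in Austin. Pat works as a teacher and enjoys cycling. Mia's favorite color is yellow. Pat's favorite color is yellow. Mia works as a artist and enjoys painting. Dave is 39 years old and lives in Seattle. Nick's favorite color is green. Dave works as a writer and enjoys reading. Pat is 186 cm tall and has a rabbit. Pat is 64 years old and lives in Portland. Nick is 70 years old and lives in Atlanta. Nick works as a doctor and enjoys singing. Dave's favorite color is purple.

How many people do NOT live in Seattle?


Not in Seattle: 3

3


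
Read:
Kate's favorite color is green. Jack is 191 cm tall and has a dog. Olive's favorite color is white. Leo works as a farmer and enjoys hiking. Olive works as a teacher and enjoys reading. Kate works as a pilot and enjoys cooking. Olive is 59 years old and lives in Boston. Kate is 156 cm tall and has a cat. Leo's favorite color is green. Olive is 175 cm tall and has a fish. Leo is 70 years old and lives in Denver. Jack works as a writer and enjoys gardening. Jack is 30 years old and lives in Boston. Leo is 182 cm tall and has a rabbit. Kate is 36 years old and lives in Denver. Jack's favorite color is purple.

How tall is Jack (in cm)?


Jack is 191 cm tall

191


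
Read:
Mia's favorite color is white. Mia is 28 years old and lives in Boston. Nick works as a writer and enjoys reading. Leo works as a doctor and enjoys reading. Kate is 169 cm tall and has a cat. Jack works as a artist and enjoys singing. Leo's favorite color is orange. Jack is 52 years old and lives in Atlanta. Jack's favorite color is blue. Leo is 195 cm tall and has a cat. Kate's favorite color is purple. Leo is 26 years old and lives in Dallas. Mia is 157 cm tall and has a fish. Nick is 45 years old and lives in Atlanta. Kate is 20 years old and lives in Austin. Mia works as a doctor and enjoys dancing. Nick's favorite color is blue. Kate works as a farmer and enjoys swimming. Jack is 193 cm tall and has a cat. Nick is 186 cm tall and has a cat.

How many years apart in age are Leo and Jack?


26 vs 52, diff = 26

26


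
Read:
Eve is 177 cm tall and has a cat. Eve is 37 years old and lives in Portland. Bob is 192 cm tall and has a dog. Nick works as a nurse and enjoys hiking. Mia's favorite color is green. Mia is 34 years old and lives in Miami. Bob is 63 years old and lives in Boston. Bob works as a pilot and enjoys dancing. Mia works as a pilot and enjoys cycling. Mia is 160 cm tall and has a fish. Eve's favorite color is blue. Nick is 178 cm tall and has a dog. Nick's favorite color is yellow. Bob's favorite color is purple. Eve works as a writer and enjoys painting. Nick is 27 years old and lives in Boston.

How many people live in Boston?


Count in Boston: 2

2


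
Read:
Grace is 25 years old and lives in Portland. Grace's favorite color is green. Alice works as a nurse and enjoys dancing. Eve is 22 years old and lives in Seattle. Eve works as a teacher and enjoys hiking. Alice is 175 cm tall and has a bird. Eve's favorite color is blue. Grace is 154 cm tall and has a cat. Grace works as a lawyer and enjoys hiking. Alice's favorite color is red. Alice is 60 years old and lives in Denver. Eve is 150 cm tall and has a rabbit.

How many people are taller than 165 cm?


Taller than 165: 1

1


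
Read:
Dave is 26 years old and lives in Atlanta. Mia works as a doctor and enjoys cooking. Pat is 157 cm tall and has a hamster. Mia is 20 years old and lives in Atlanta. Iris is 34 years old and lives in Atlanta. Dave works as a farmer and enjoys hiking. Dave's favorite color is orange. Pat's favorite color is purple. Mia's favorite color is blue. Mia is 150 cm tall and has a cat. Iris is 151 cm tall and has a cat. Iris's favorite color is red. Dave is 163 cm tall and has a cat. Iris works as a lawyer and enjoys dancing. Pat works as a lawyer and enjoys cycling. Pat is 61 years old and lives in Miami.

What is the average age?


Sum=141, n=4, avg=35.25

35.25


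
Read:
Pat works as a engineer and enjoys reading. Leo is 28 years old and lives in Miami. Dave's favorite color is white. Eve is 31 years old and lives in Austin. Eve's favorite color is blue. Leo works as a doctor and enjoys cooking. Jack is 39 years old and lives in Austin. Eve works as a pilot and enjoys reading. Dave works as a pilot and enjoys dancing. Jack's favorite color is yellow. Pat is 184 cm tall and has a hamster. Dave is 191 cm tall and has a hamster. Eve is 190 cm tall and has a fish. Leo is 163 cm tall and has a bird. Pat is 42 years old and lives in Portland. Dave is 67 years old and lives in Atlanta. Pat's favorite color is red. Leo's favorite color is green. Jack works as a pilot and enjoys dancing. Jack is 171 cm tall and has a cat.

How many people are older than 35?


Filter: 3

3


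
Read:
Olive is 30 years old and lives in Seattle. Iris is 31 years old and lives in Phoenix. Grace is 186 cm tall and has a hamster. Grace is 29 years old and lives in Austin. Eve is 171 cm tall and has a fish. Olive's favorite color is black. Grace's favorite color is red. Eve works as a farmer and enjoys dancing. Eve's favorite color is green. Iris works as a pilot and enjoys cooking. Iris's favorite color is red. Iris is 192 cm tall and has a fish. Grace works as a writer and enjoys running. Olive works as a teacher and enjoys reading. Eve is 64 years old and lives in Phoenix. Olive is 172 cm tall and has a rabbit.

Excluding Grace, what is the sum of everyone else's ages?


Sum (excluding Grace): 125

125


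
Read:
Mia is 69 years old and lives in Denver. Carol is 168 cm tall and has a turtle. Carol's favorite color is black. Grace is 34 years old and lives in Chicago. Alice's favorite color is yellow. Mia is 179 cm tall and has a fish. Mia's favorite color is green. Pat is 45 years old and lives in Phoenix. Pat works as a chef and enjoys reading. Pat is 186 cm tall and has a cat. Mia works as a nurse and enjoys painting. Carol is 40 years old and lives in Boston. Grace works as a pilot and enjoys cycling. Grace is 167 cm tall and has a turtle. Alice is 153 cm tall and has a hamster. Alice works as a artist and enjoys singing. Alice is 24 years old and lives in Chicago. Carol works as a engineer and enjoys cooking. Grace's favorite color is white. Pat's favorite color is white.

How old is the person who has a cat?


Person with cat is Pat, age 45

45


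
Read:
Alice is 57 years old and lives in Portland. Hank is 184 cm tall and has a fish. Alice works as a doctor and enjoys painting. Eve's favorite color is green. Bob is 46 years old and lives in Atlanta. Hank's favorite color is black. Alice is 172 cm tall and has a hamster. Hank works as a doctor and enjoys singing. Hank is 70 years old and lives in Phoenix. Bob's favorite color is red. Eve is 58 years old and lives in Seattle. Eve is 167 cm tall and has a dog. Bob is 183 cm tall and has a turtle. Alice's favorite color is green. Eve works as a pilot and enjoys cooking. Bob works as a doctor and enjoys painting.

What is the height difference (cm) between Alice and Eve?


|172 - 167| = 5

5


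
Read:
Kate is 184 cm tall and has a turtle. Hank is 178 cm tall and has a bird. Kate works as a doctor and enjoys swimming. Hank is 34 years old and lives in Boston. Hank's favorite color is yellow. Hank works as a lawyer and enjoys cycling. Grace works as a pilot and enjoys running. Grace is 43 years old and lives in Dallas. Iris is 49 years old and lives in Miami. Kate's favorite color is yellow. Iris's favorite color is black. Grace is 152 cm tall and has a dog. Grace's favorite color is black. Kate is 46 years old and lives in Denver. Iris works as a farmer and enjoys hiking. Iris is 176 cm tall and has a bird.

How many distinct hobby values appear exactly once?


Unique hobby values: 4

4


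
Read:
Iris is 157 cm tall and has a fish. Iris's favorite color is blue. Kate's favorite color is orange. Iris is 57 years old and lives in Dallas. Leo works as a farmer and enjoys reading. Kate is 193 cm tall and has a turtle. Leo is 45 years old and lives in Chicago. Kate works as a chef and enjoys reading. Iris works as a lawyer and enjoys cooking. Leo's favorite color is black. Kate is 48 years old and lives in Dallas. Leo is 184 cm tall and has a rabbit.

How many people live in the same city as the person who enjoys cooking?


Person with hobby cooking is Iris, city Dallas. Count = 2

2


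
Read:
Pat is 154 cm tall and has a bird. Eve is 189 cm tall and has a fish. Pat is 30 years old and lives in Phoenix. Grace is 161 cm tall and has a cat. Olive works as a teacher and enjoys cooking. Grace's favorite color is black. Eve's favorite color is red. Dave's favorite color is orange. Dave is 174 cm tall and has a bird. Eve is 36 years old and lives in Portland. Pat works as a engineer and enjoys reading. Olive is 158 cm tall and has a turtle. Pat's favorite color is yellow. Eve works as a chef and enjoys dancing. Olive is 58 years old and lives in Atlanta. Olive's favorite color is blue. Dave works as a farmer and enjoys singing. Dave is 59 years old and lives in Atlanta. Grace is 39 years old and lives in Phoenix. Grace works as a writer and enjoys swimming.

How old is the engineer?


The engineer is Pat, age 30

30


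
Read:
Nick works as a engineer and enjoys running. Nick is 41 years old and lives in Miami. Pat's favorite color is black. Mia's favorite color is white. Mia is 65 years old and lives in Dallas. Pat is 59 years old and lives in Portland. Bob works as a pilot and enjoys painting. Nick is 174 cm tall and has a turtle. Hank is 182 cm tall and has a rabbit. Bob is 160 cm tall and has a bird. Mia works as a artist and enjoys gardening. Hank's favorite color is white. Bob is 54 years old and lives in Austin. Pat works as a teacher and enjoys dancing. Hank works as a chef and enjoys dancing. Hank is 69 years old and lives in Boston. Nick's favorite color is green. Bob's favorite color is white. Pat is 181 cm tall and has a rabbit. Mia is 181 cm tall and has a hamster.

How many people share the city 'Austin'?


Count: 1

1


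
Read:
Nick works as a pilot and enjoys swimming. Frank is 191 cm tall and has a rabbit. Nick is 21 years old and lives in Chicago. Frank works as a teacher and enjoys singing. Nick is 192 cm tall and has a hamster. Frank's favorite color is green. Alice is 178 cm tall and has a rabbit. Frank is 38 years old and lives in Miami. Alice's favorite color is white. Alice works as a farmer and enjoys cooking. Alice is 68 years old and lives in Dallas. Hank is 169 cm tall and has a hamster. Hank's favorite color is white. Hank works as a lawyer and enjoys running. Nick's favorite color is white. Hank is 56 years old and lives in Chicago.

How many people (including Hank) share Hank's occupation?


Hank is a lawyer. Count = 1

1


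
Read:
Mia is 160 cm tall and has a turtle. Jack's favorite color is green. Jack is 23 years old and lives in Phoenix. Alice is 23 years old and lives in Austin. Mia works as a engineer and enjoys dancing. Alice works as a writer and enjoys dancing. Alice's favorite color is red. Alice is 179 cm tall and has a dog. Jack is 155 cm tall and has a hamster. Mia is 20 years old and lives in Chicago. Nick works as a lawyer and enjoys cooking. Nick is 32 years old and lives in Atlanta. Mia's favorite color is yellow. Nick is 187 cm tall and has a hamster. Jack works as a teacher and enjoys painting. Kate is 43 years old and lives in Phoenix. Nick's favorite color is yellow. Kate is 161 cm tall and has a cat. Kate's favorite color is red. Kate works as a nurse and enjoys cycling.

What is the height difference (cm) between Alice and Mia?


|179 - 160| = 19

19


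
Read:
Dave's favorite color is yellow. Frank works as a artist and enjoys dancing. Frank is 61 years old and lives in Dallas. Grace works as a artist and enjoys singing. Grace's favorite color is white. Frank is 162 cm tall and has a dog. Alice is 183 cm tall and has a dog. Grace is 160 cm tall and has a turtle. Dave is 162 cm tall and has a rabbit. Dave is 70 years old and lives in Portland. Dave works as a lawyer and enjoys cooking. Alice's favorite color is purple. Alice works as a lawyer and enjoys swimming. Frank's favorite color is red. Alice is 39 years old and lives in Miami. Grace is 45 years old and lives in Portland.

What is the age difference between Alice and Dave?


|39 - 70| = 31

31


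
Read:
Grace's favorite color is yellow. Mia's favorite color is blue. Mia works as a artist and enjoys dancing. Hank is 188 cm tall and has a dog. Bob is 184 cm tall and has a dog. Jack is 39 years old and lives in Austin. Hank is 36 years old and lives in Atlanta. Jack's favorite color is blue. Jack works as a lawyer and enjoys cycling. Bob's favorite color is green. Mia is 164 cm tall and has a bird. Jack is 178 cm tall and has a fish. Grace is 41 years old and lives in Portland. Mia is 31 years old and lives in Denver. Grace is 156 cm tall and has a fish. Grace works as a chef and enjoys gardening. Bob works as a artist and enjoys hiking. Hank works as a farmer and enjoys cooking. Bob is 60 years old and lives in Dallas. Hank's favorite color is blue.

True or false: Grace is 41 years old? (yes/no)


Grace is actually 41. yes

yes


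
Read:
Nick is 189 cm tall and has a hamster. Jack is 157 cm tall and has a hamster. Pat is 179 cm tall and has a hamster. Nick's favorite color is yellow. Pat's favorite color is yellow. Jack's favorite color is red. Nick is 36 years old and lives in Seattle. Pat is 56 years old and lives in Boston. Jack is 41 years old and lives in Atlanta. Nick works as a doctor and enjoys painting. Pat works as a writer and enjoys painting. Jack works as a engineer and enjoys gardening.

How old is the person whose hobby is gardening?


Person with hobby=gardening is Jack, age 41

41


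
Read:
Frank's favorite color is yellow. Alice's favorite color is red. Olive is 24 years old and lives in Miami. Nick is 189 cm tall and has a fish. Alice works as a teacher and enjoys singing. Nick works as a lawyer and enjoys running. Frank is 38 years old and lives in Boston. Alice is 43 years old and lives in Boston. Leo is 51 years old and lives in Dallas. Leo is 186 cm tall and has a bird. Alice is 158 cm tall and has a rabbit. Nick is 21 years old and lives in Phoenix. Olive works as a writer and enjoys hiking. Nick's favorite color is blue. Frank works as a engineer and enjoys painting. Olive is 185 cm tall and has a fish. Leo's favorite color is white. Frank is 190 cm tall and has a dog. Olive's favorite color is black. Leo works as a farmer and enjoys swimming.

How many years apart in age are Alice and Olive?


43 vs 24, diff = 19

19


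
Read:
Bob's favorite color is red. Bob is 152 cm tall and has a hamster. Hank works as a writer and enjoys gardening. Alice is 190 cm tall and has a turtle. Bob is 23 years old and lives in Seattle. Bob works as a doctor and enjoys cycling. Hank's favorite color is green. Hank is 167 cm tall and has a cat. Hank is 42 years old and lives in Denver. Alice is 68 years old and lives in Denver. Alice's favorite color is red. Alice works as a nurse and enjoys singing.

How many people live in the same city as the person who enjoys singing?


Person with hobby singing is Alice, city Denver. Count = 2

2


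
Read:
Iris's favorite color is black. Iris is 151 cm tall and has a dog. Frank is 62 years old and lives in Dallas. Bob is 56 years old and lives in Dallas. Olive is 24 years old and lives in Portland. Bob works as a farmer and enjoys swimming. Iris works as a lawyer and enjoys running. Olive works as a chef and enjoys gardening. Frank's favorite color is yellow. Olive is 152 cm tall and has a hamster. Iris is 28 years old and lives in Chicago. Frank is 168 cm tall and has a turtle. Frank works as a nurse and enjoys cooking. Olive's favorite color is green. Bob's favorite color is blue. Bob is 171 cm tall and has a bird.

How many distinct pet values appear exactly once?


Unique pet values: 4

4


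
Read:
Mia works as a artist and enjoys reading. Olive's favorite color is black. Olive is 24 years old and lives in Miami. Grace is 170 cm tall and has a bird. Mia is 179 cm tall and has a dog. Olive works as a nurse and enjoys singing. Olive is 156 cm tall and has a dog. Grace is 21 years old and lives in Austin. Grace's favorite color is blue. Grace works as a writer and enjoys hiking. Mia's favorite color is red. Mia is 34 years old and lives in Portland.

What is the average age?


Sum=79, n=3, avg=26.33

26.33


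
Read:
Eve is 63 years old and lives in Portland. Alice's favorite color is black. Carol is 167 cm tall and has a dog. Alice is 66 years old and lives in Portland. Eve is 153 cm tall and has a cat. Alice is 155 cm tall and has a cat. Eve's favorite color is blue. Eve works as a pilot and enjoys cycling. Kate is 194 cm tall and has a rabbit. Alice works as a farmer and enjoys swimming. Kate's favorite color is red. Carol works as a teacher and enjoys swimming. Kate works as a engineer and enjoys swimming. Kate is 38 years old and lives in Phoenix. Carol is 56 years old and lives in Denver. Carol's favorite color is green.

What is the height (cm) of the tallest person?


Tallest: Kate at 194 cm

194
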